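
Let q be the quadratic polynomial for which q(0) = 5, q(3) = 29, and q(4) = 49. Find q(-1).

Write q(n) = an^2 + bn + c. Substituting each data point gives a linear system:
  c = 5
  9a + 3b + c = 29
  16a + 4b + c = 49
Solving the system yields a = 3, b = -1, c = 5.
So q(n) = 3n^2 - n + 5.
Then q(-1) = 9.

9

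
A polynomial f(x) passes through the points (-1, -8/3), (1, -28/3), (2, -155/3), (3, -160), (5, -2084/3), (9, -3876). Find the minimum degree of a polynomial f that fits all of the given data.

Divided differences on the nodes -1, 1, 2, 3, 5, 9:
  order 0: -8/3  -28/3  -155/3  -160  -2084/3  -3876
  order 1: -10/3  -127/3  -325/3  -802/3  -2386/3
  order 2: -13  -33  -53  -88
  order 3: -5  -5  -5
  order 4: 0  0
  order 5: 0
The order-3 divided differences are all -5 (nonzero) and every higher order vanishes, so the data lies on a polynomial of degree exactly 3.

3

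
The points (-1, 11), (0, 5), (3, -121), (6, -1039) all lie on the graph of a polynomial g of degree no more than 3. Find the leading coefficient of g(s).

Write g(s) = as^3 + bs^2 + cs + d. Substituting each data point gives a linear system:
  -a + b - c + d = 11
  d = 5
  27a + 9b + 3c + d = -121
  216a + 36b + 6c + d = -1039
Solving the system yields a = -5, b = 1, c = 0, d = 5.
So g(s) = -5s³ + s² + 5.
The leading coefficient is -5.

-5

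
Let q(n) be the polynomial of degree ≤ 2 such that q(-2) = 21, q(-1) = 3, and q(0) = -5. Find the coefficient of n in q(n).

Write q(n) = an^2 + bn + c. Substituting each data point gives a linear system:
  4a - 2b + c = 21
  a - b + c = 3
  c = -5
Solving the system yields a = 5, b = -3, c = -5.
So q(n) = 5n^2 - 3n - 5.
The coefficient of n is -3.

-3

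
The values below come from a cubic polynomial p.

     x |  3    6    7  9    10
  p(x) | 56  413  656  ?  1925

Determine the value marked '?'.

The 4 known points determine the degree-3 polynomial uniquely.
Write p(x) = ax^3 + bx^2 + cx + d. Substituting each data point gives a linear system:
  27a + 9b + 3c + d = 56
  216a + 36b + 6c + d = 413
  343a + 49b + 7c + d = 656
  1000a + 100b + 10c + d = 1925
Solving the system yields a = 2, b = -1, c = 2, d = 5.
So p(x) = 2x^3 - x^2 + 2x + 5.
Then p(9) = 1400.

1400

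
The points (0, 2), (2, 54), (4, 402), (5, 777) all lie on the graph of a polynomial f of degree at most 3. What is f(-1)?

Using the Lagrange interpolation formula with nodes 0, 2, 4, 5:
  L_0(t) = (t - 2)(t - 4)(t - 5) / -40
  L_1(t) = t(t - 4)(t - 5) / 12
  L_2(t) = t(t - 2)(t - 5) / -8
  L_3(t) = t(t - 2)(t - 4) / 15
Then f(t) = 2·L_0(t) + 54·L_1(t) + 402·L_2(t) + 777·L_3(t).
Expanding and collecting terms gives f(t) = 6t^3 + t^2 + 2.
Evaluating at t = -1: f(-1) = -3.

-3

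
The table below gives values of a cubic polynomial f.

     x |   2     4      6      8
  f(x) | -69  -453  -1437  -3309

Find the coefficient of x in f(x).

Write f(x) = ax^3 + bx^2 + cx + d. Substituting each data point gives a linear system:
  8a + 4b + 2c + d = -69
  64a + 16b + 4c + d = -453
  216a + 36b + 6c + d = -1437
  512a + 64b + 8c + d = -3309
Solving the system yields a = -6, b = -3, c = -6, d = 3.
So f(x) = -6x³ - 3x² - 6x + 3.
The coefficient of x is -6.

-6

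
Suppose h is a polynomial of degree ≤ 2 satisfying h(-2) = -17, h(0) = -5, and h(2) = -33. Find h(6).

-209

Forward differences of the values at x = -2, 0, 2:
  h  : -17  -5  -33
  Δ  : 12  -28
  Δ^2: -40
The second differences are constant, confirming degree 2.
Interpolating (Newton forward form) and evaluating at x = 6 gives h(6) = -209.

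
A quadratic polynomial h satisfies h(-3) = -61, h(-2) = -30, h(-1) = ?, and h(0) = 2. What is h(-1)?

-9

The 3 known points determine the degree-2 polynomial uniquely.
Write h(t) = at^2 + bt + c. Substituting each data point gives a linear system:
  9a - 3b + c = -61
  4a - 2b + c = -30
  c = 2
Solving the system yields a = -5, b = 6, c = 2.
So h(t) = -5t^2 + 6t + 2.
Then h(-1) = -9.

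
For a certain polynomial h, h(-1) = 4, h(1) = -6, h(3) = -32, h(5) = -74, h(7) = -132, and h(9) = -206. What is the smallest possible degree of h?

Forward differences of the values at t = -1, 1, 3, 5, 7, 9:
  h  : 4  -6  -32  -74  -132  -206
  Δ  : -10  -26  -42  -58  -74
  Δ^2: -16  -16  -16  -16
  Δ^3: 0  0  0
  Δ^4: 0  0
  Δ^5: 0
The second differences are constant (-16) and nonzero, while all higher differences vanish, so the minimal degree is 2.

2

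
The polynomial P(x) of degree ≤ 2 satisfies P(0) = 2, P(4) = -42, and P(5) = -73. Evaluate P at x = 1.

3

Using the Lagrange interpolation formula with nodes 0, 4, 5:
  L_0(x) = (x - 4)(x - 5) / 20
  L_1(x) = x(x - 5) / -4
  L_2(x) = x(x - 4) / 5
Then P(x) = 2·L_0(x) - 42·L_1(x) - 73·L_2(x).
Expanding and collecting terms gives P(x) = -4x^2 + 5x + 2.
Evaluating at x = 1: P(1) = 3.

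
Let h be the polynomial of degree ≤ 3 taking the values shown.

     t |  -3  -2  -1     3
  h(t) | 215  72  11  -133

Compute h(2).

-40

Write h(t) = at^3 + bt^2 + ct + d. Substituting each data point gives a linear system:
  -27a + 9b - 3c + d = 215
  -8a + 4b - 2c + d = 72
  -a + b - c + d = 11
  27a + 9b + 3c + d = -133
Solving the system yields a = -6, b = 5, c = -4, d = -4.
So h(t) = -6t^3 + 5t^2 - 4t - 4.
Then h(2) = -40.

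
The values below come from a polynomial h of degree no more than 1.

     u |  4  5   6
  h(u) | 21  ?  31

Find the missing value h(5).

26

On equispaced nodes a degree-1 polynomial has vanishing second forward difference, so
  h(4) - 2·h(5) + h(6) = 0.
Substituting the known values and solving for h(5):
  -2·h(5) = -52
  h(5) = 26.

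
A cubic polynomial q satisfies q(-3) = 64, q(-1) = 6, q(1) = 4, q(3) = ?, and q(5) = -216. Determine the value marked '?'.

On equispaced nodes a degree-3 polynomial has vanishing fourth forward difference, so
  q(-3) - 4·q(-1) + 6·q(1) - 4·q(3) + q(5) = 0.
Substituting the known values and solving for q(3):
  -4·q(3) = 152
  q(3) = -38.

-38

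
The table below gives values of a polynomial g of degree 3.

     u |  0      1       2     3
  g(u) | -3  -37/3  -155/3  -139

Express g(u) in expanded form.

Using the Lagrange interpolation formula with nodes 0, 1, 2, 3:
  L_0(u) = (u - 1)(u - 2)(u - 3) / -6
  L_1(u) = u(u - 2)(u - 3) / 2
  L_2(u) = u(u - 1)(u - 3) / -2
  L_3(u) = u(u - 1)(u - 2) / 6
Then g(u) = -3·L_0(u) - 37/3·L_1(u) - 155/3·L_2(u) - 139·L_3(u).
Expanding and collecting terms gives g(u) = -3u³ - 6u² - (1/3)u - 3.
Check: g(1) = -37/3. ✓

g(u) = -3u^3 - 6u^2 - (1/3)u - 3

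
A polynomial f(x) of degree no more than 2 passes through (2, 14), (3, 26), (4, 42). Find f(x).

f(x) = 2x^2 + 2x + 2

Write f(x) = ax^2 + bx + c. Substituting each data point gives a linear system:
  4a + 2b + c = 14
  9a + 3b + c = 26
  16a + 4b + c = 42
Solving the system yields a = 2, b = 2, c = 2.
So f(x) = 2x² + 2x + 2.
Check: f(2) = 14. ✓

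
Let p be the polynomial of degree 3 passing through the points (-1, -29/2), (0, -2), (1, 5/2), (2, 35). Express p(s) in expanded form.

Write p(s) = as^3 + bs^2 + cs + d. Substituting each data point gives a linear system:
  -a + b - c + d = -29/2
  d = -2
  a + b + c + d = 5/2
  8a + 4b + 2c + d = 35
Solving the system yields a = 6, b = -4, c = 5/2, d = -2.
So p(s) = 6s^3 - 4s^2 + (5/2)s - 2.
Check: p(1) = 5/2. ✓

p(s) = 6s^3 - 4s^2 + (5/2)s - 2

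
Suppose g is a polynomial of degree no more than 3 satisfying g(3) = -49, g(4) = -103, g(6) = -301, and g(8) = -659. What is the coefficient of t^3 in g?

-1

Write g(t) = at^3 + bt^2 + ct + d. Substituting each data point gives a linear system:
  27a + 9b + 3c + d = -49
  64a + 16b + 4c + d = -103
  216a + 36b + 6c + d = -301
  512a + 64b + 8c + d = -659
Solving the system yields a = -1, b = -2, c = -3, d = 5.
So g(t) = -t^3 - 2t^2 - 3t + 5.
The leading coefficient is -1.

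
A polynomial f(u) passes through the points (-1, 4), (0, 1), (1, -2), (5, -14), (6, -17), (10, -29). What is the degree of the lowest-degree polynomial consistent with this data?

1

Divided differences on the nodes -1, 0, 1, 5, 6, 10:
  order 0: 4  1  -2  -14  -17  -29
  order 1: -3  -3  -3  -3  -3
  order 2: 0  0  0  0
  order 3: 0  0  0
  order 4: 0  0
  order 5: 0
The order-1 divided differences are all -3 (nonzero) and every higher order vanishes, so the data lies on a polynomial of degree exactly 1.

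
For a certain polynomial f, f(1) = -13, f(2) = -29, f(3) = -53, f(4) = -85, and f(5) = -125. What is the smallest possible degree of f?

2

Forward differences of the values at u = 1, 2, 3, 4, 5:
  f  : -13  -29  -53  -85  -125
  Δ  : -16  -24  -32  -40
  Δ^2: -8  -8  -8
  Δ^3: 0  0
  Δ^4: 0
The second differences are constant (-8) and nonzero, while all higher differences vanish, so the minimal degree is 2.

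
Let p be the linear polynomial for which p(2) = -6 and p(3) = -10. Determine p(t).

p(t) = -4t + 2

Using the Lagrange interpolation formula with nodes 2, 3:
  L_0(t) = (t - 3) / -1
  L_1(t) = (t - 2) / 1
Then p(t) = -6·L_0(t) - 10·L_1(t).
Expanding and collecting terms gives p(t) = -4t + 2.
Check: p(3) = -10. ✓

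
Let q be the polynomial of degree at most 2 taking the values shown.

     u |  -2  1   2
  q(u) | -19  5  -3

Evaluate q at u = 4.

-43

Write q(u) = au^2 + bu + c. Substituting each data point gives a linear system:
  4a - 2b + c = -19
  a + b + c = 5
  4a + 2b + c = -3
Solving the system yields a = -4, b = 4, c = 5.
So q(u) = -4u² + 4u + 5.
Then q(4) = -43.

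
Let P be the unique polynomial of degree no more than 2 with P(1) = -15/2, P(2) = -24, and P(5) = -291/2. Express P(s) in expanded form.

Using the Lagrange interpolation formula with nodes 1, 2, 5:
  L_0(s) = (s - 2)(s - 5) / 4
  L_1(s) = (s - 1)(s - 5) / -3
  L_2(s) = (s - 1)(s - 2) / 12
Then P(s) = -15/2·L_0(s) - 24·L_1(s) - 291/2·L_2(s).
Expanding and collecting terms gives P(s) = -6s^2 + (3/2)s - 3.
Check: P(1) = -15/2. ✓

P(s) = -6s^2 + (3/2)s - 3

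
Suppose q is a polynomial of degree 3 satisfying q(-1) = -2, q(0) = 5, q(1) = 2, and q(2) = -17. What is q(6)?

Write q(t) = at^3 + bt^2 + ct + d. Substituting each data point gives a linear system:
  -a + b - c + d = -2
  d = 5
  a + b + c + d = 2
  8a + 4b + 2c + d = -17
Solving the system yields a = -1, b = -5, c = 3, d = 5.
So q(t) = -t³ - 5t² + 3t + 5.
Then q(6) = -373.

-373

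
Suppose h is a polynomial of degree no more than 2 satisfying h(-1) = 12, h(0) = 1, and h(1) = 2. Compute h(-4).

117

Forward differences of the values at u = -1, 0, 1:
  h  : 12  1  2
  Δ  : -11  1
  Δ^2: 12
The second differences are constant, confirming degree 2.
Interpolating (Newton forward form) and evaluating at u = -4 gives h(-4) = 117.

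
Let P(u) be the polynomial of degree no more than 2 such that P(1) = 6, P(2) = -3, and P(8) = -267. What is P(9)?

Using the Lagrange interpolation formula with nodes 1, 2, 8:
  L_0(u) = (u - 2)(u - 8) / 7
  L_1(u) = (u - 1)(u - 8) / -6
  L_2(u) = (u - 1)(u - 2) / 42
Then P(u) = 6·L_0(u) - 3·L_1(u) - 267·L_2(u).
Expanding and collecting terms gives P(u) = -5u^2 + 6u + 5.
Evaluating at u = 9: P(9) = -346.

-346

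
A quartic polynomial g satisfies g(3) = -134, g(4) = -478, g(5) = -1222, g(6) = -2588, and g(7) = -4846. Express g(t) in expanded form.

g(t) = -2t^4 - t^3 + 6t^2 + t - 2

Write g(t) = at^4 + bt^3 + ct^2 + dt + e. Substituting each data point gives a linear system:
  81a + 27b + 9c + 3d + e = -134
  256a + 64b + 16c + 4d + e = -478
  625a + 125b + 25c + 5d + e = -1222
  1296a + 216b + 36c + 6d + e = -2588
  2401a + 343b + 49c + 7d + e = -4846
Solving the system yields a = -2, b = -1, c = 6, d = 1, e = -2.
So g(t) = -2t⁴ - t³ + 6t² + t - 2.
Check: g(7) = -4846. ✓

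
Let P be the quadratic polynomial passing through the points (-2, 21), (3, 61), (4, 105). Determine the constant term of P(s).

Write P(s) = as^2 + bs + c. Substituting each data point gives a linear system:
  4a - 2b + c = 21
  9a + 3b + c = 61
  16a + 4b + c = 105
Solving the system yields a = 6, b = 2, c = 1.
So P(s) = 6s² + 2s + 1.
The constant term is 1.

1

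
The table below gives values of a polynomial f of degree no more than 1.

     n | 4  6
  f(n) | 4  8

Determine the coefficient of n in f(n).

Write f(n) = an + b. Substituting each data point gives a linear system:
  4a + b = 4
  6a + b = 8
Solving the system yields a = 2, b = -4.
So f(n) = 2n - 4.
The leading coefficient is 2.

2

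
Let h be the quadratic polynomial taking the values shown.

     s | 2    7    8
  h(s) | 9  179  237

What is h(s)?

Write h(s) = as^2 + bs + c. Substituting each data point gives a linear system:
  4a + 2b + c = 9
  49a + 7b + c = 179
  64a + 8b + c = 237
Solving the system yields a = 4, b = -2, c = -3.
So h(s) = 4s^2 - 2s - 3.
Check: h(8) = 237. ✓

h(s) = 4s^2 - 2s - 3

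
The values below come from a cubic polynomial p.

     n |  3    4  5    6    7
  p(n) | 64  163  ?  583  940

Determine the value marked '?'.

330

On equispaced nodes a degree-3 polynomial has vanishing fourth forward difference, so
  p(3) - 4·p(4) + 6·p(5) - 4·p(6) + p(7) = 0.
Substituting the known values and solving for p(5):
  6·p(5) = 1980
  p(5) = 330.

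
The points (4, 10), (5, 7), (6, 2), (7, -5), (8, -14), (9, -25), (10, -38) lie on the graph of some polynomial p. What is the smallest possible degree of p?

Forward differences of the values at t = 4, 5, 6, 7, 8, 9, 10:
  p  : 10  7  2  -5  -14  -25  -38
  Δ  : -3  -5  -7  -9  -11  -13
  Δ^2: -2  -2  -2  -2  -2
  Δ^3: 0  0  0  0
  Δ^4: 0  0  0
  Δ^5: 0  0
  Δ^6: 0
The second differences are constant (-2) and nonzero, while all higher differences vanish, so the minimal degree is 2.

2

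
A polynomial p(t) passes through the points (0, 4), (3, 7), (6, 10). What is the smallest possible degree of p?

Forward differences of the values at t = 0, 3, 6:
  p  : 4  7  10
  Δ  : 3  3
  Δ^2: 0
The first differences are constant (3) and nonzero, while all higher differences vanish, so the minimal degree is 1.

1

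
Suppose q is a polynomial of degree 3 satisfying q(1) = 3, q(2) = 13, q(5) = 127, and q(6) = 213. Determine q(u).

q(u) = u^3 - u^2 + 6u - 3

Write q(u) = au^3 + bu^2 + cu + d. Substituting each data point gives a linear system:
  a + b + c + d = 3
  8a + 4b + 2c + d = 13
  125a + 25b + 5c + d = 127
  216a + 36b + 6c + d = 213
Solving the system yields a = 1, b = -1, c = 6, d = -3.
So q(u) = u^3 - u^2 + 6u - 3.
Check: q(1) = 3. ✓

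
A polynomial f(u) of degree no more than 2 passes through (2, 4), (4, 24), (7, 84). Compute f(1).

Write f(u) = au^2 + bu + c. Substituting each data point gives a linear system:
  4a + 2b + c = 4
  16a + 4b + c = 24
  49a + 7b + c = 84
Solving the system yields a = 2, b = -2, c = 0.
So f(u) = 2u^2 - 2u.
Then f(1) = 0.

0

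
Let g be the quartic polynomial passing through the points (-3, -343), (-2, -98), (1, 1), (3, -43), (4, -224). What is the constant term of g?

-4

Write g(n) = an^4 + bn^3 + cn^2 + dn + e. Substituting each data point gives a linear system:
  81a - 27b + 9c - 3d + e = -343
  16a - 8b + 4c - 2d + e = -98
  a + b + c + d + e = 1
  81a + 27b + 9c + 3d + e = -43
  256a + 64b + 16c + 4d + e = -224
Solving the system yields a = -2, b = 5, c = -3, d = 5, e = -4.
So g(n) = -2n^4 + 5n^3 - 3n^2 + 5n - 4.
The constant term is -4.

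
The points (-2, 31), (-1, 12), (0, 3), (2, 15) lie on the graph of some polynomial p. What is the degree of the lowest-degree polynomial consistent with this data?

2

Divided differences on the nodes -2, -1, 0, 2:
  order 0: 31  12  3  15
  order 1: -19  -9  6
  order 2: 5  5
  order 3: 0
The order-2 divided differences are all 5 (nonzero) and every higher order vanishes, so the data lies on a polynomial of degree exactly 2.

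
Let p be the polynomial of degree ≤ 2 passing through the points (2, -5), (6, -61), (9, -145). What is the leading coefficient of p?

Write p(u) = au^2 + bu + c. Substituting each data point gives a linear system:
  4a + 2b + c = -5
  36a + 6b + c = -61
  81a + 9b + c = -145
Solving the system yields a = -2, b = 2, c = -1.
So p(u) = -2u² + 2u - 1.
The leading coefficient is -2.

-2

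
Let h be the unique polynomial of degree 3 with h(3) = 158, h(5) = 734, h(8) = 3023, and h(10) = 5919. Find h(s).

Using the Lagrange interpolation formula with nodes 3, 5, 8, 10:
  L_0(s) = (s - 5)(s - 8)(s - 10) / -70
  L_1(s) = (s - 3)(s - 8)(s - 10) / 30
  L_2(s) = (s - 3)(s - 5)(s - 10) / -30
  L_3(s) = (s - 3)(s - 5)(s - 8) / 70
Then h(s) = 158·L_0(s) + 734·L_1(s) + 3023·L_2(s) + 5919·L_3(s).
Expanding and collecting terms gives h(s) = 6s³ - s² + 2s - 1.
Check: h(10) = 5919. ✓

h(s) = 6s^3 - s^2 + 2s - 1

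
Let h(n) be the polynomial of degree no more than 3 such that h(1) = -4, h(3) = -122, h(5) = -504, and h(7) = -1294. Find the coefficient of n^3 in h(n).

-3

Write h(n) = an^3 + bn^2 + cn + d. Substituting each data point gives a linear system:
  a + b + c + d = -4
  27a + 9b + 3c + d = -122
  125a + 25b + 5c + d = -504
  343a + 49b + 7c + d = -1294
Solving the system yields a = -3, b = -6, c = 4, d = 1.
So h(n) = -3n³ - 6n² + 4n + 1.
The leading coefficient is -3.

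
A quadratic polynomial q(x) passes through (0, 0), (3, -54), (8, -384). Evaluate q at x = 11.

-726

Write q(x) = ax^2 + bx + c. Substituting each data point gives a linear system:
  c = 0
  9a + 3b + c = -54
  64a + 8b + c = -384
Solving the system yields a = -6, b = 0, c = 0.
So q(x) = -6x².
Then q(11) = -726.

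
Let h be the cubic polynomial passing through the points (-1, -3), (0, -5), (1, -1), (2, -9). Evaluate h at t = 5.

-285

Using the Lagrange interpolation formula with nodes -1, 0, 1, 2:
  L_0(t) = t(t - 1)(t - 2) / -6
  L_1(t) = (t + 1)(t - 1)(t - 2) / 2
  L_2(t) = (t + 1)t(t - 2) / -2
  L_3(t) = (t + 1)t(t - 1) / 6
Then h(t) = -3·L_0(t) - 5·L_1(t) - 1·L_2(t) - 9·L_3(t).
Expanding and collecting terms gives h(t) = -3t^3 + 3t^2 + 4t - 5.
Evaluating at t = 5: h(5) = -285.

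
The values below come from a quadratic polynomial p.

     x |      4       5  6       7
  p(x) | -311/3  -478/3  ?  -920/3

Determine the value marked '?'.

On equispaced nodes a degree-2 polynomial has vanishing third forward difference, so
  - p(4) + 3·p(5) - 3·p(6) + p(7) = 0.
Substituting the known values and solving for p(6):
  -3·p(6) = 681
  p(6) = -227.

-227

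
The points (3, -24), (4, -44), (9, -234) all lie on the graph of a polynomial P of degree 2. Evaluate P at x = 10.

Write P(x) = ax^2 + bx + c. Substituting each data point gives a linear system:
  9a + 3b + c = -24
  16a + 4b + c = -44
  81a + 9b + c = -234
Solving the system yields a = -3, b = 1, c = 0.
So P(x) = -3x² + x.
Then P(10) = -290.

-290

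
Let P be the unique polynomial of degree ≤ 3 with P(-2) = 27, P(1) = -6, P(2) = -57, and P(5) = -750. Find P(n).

Write P(n) = an^3 + bn^2 + cn + d. Substituting each data point gives a linear system:
  -8a + 4b - 2c + d = 27
  a + b + c + d = -6
  8a + 4b + 2c + d = -57
  125a + 25b + 5c + d = -750
Solving the system yields a = -5, b = -5, c = -1, d = 5.
So P(n) = -5n^3 - 5n^2 - n + 5.
Check: P(5) = -750. ✓

P(n) = -5n^3 - 5n^2 - n + 5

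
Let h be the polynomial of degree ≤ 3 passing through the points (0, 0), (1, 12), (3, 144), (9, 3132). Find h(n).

h(n) = 4n^3 + 2n^2 + 6n

Using the Lagrange interpolation formula with nodes 0, 1, 3, 9:
  L_0(n) = (n - 1)(n - 3)(n - 9) / -27
  L_1(n) = n(n - 3)(n - 9) / 16
  L_2(n) = n(n - 1)(n - 9) / -36
  L_3(n) = n(n - 1)(n - 3) / 432
Then h(n) = 0·L_0(n) + 12·L_1(n) + 144·L_2(n) + 3132·L_3(n).
Expanding and collecting terms gives h(n) = 4n^3 + 2n^2 + 6n.
Check: h(1) = 12. ✓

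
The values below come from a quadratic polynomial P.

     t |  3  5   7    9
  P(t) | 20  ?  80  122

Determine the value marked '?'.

The 3 known points determine the degree-2 polynomial uniquely.
Write P(t) = at^2 + bt + c. Substituting each data point gives a linear system:
  9a + 3b + c = 20
  49a + 7b + c = 80
  81a + 9b + c = 122
Solving the system yields a = 1, b = 5, c = -4.
So P(t) = t^2 + 5t - 4.
Then P(5) = 46.

46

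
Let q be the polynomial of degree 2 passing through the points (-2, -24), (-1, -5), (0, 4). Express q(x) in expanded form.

q(x) = -5x^2 + 4x + 4

Using the Lagrange interpolation formula with nodes -2, -1, 0:
  L_0(x) = (x + 1)x / 2
  L_1(x) = (x + 2)x / -1
  L_2(x) = (x + 2)(x + 1) / 2
Then q(x) = -24·L_0(x) - 5·L_1(x) + 4·L_2(x).
Expanding and collecting terms gives q(x) = -5x^2 + 4x + 4.
Check: q(-2) = -24. ✓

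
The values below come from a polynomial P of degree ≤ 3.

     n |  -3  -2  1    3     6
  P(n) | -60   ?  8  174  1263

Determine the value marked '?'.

The 4 known points determine the degree-3 polynomial uniquely.
Write P(n) = an^3 + bn^2 + cn + d. Substituting each data point gives a linear system:
  -27a + 9b - 3c + d = -60
  a + b + c + d = 8
  27a + 9b + 3c + d = 174
  216a + 36b + 6c + d = 1263
Solving the system yields a = 5, b = 6, c = -6, d = 3.
So P(n) = 5n^3 + 6n^2 - 6n + 3.
Then P(-2) = -1.

-1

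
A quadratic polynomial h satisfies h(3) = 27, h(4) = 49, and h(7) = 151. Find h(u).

Using the Lagrange interpolation formula with nodes 3, 4, 7:
  L_0(u) = (u - 4)(u - 7) / 4
  L_1(u) = (u - 3)(u - 7) / -3
  L_2(u) = (u - 3)(u - 4) / 12
Then h(u) = 27·L_0(u) + 49·L_1(u) + 151·L_2(u).
Expanding and collecting terms gives h(u) = 3u² + u - 3.
Check: h(7) = 151. ✓

h(u) = 3u^2 + u - 3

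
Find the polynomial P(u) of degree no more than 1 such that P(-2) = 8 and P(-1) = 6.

P(u) = -2u + 4

Write P(u) = au + b. Substituting each data point gives a linear system:
  -2a + b = 8
  -a + b = 6
Solving the system yields a = -2, b = 4.
So P(u) = -2u + 4.
Check: P(-2) = 8. ✓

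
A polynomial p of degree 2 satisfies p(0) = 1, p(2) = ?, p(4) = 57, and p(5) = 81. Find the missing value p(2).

The 3 known points determine the degree-2 polynomial uniquely.
Write p(u) = au^2 + bu + c. Substituting each data point gives a linear system:
  c = 1
  16a + 4b + c = 57
  25a + 5b + c = 81
Solving the system yields a = 2, b = 6, c = 1.
So p(u) = 2u^2 + 6u + 1.
Then p(2) = 21.

21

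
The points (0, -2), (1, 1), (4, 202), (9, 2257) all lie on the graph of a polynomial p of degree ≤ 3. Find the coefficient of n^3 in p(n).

3

Write p(n) = an^3 + bn^2 + cn + d. Substituting each data point gives a linear system:
  d = -2
  a + b + c + d = 1
  64a + 16b + 4c + d = 202
  729a + 81b + 9c + d = 2257
Solving the system yields a = 3, b = 1, c = -1, d = -2.
So p(n) = 3n³ + n² - n - 2.
The leading coefficient is 3.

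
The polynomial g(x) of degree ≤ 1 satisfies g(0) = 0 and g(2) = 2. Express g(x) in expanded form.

g(x) = x

Write g(x) = ax + b. Substituting each data point gives a linear system:
  b = 0
  2a + b = 2
Solving the system yields a = 1, b = 0.
So g(x) = x.
Check: g(2) = 2. ✓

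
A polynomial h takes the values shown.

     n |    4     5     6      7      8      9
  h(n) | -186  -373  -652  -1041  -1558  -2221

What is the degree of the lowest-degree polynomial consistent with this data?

3

Forward differences of the values at n = 4, 5, 6, 7, 8, 9:
  h  : -186  -373  -652  -1041  -1558  -2221
  Δ  : -187  -279  -389  -517  -663
  Δ^2: -92  -110  -128  -146
  Δ^3: -18  -18  -18
  Δ^4: 0  0
  Δ^5: 0
The third differences are constant (-18) and nonzero, while all higher differences vanish, so the minimal degree is 3.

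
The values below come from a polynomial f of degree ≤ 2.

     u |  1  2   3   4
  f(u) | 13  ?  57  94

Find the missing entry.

30

The 3 known points determine the degree-2 polynomial uniquely.
Write f(u) = au^2 + bu + c. Substituting each data point gives a linear system:
  a + b + c = 13
  9a + 3b + c = 57
  16a + 4b + c = 94
Solving the system yields a = 5, b = 2, c = 6.
So f(u) = 5u^2 + 2u + 6.
Then f(2) = 30.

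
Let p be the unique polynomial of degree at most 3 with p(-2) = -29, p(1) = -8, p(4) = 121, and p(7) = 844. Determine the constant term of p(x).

Write p(x) = ax^3 + bx^2 + cx + d. Substituting each data point gives a linear system:
  -8a + 4b - 2c + d = -29
  a + b + c + d = -8
  64a + 16b + 4c + d = 121
  343a + 49b + 7c + d = 844
Solving the system yields a = 3, b = -3, c = -5, d = -3.
So p(x) = 3x³ - 3x² - 5x - 3.
The constant term is -3.

-3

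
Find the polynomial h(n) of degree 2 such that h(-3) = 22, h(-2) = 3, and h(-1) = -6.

Write h(n) = an^2 + bn + c. Substituting each data point gives a linear system:
  9a - 3b + c = 22
  4a - 2b + c = 3
  a - b + c = -6
Solving the system yields a = 5, b = 6, c = -5.
So h(n) = 5n^2 + 6n - 5.
Check: h(-3) = 22. ✓

h(n) = 5n^2 + 6n - 5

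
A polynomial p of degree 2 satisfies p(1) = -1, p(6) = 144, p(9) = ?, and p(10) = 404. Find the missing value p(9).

327

The 3 known points determine the degree-2 polynomial uniquely.
Write p(x) = ax^2 + bx + c. Substituting each data point gives a linear system:
  a + b + c = -1
  36a + 6b + c = 144
  100a + 10b + c = 404
Solving the system yields a = 4, b = 1, c = -6.
So p(x) = 4x^2 + x - 6.
Then p(9) = 327.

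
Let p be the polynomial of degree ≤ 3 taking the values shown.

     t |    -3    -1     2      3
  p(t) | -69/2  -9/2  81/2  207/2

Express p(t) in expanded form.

p(t) = 2t^3 + 4t^2 + 5t - 3/2

Using the Lagrange interpolation formula with nodes -3, -1, 2, 3:
  L_0(t) = (t + 1)(t - 2)(t - 3) / -60
  L_1(t) = (t + 3)(t - 2)(t - 3) / 24
  L_2(t) = (t + 3)(t + 1)(t - 3) / -15
  L_3(t) = (t + 3)(t + 1)(t - 2) / 24
Then p(t) = -69/2·L_0(t) - 9/2·L_1(t) + 81/2·L_2(t) + 207/2·L_3(t).
Expanding and collecting terms gives p(t) = 2t^3 + 4t^2 + 5t - 3/2.
Check: p(-3) = -69/2. ✓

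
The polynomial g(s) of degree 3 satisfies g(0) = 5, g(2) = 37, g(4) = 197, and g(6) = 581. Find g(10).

2405

Write g(s) = as^3 + bs^2 + cs + d. Substituting each data point gives a linear system:
  d = 5
  8a + 4b + 2c + d = 37
  64a + 16b + 4c + d = 197
  216a + 36b + 6c + d = 581
Solving the system yields a = 2, b = 4, c = 0, d = 5.
So g(s) = 2s³ + 4s² + 5.
Then g(10) = 2405.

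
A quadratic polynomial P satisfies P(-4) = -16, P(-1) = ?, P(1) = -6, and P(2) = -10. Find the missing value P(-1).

-4

The 3 known points determine the degree-2 polynomial uniquely.
Write P(n) = an^2 + bn + c. Substituting each data point gives a linear system:
  16a - 4b + c = -16
  a + b + c = -6
  4a + 2b + c = -10
Solving the system yields a = -1, b = -1, c = -4.
So P(n) = -n^2 - n - 4.
Then P(-1) = -4.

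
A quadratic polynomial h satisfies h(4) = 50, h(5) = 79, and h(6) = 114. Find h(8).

202

Forward differences of the values at t = 4, 5, 6:
  h  : 50  79  114
  Δ  : 29  35
  Δ^2: 6
The second differences are constant, confirming degree 2.
Interpolating (Newton forward form) and evaluating at t = 8 gives h(8) = 202.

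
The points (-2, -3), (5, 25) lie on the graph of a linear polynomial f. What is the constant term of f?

5

Write f(u) = au + b. Substituting each data point gives a linear system:
  -2a + b = -3
  5a + b = 25
Solving the system yields a = 4, b = 5.
So f(u) = 4u + 5.
The constant term is 5.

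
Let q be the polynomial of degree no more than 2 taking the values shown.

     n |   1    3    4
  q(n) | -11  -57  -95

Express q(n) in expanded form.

q(n) = -5n^2 - 3n - 3

Write q(n) = an^2 + bn + c. Substituting each data point gives a linear system:
  a + b + c = -11
  9a + 3b + c = -57
  16a + 4b + c = -95
Solving the system yields a = -5, b = -3, c = -3.
So q(n) = -5n² - 3n - 3.
Check: q(3) = -57. ✓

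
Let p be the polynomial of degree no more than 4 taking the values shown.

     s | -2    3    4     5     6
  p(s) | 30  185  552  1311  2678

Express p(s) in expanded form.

p(s) = 2s^4 + 2s^2 + 3s - 4

Using the Lagrange interpolation formula with nodes -2, 3, 4, 5, 6:
  L_0(s) = (s - 3)(s - 4)(s - 5)(s - 6) / 1680
  L_1(s) = (s + 2)(s - 4)(s - 5)(s - 6) / -30
  L_2(s) = (s + 2)(s - 3)(s - 5)(s - 6) / 12
  L_3(s) = (s + 2)(s - 3)(s - 4)(s - 6) / -14
  L_4(s) = (s + 2)(s - 3)(s - 4)(s - 5) / 48
Then p(s) = 30·L_0(s) + 185·L_1(s) + 552·L_2(s) + 1311·L_3(s) + 2678·L_4(s).
Expanding and collecting terms gives p(s) = 2s^4 + 2s^2 + 3s - 4.
Check: p(-2) = 30. ✓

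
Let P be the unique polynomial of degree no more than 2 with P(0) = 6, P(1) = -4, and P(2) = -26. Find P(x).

Write P(x) = ax^2 + bx + c. Substituting each data point gives a linear system:
  c = 6
  a + b + c = -4
  4a + 2b + c = -26
Solving the system yields a = -6, b = -4, c = 6.
So P(x) = -6x^2 - 4x + 6.
Check: P(2) = -26. ✓

P(x) = -6x^2 - 4x + 6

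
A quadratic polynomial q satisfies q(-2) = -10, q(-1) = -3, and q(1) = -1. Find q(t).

q(t) = -2t^2 + t

Write q(t) = at^2 + bt + c. Substituting each data point gives a linear system:
  4a - 2b + c = -10
  a - b + c = -3
  a + b + c = -1
Solving the system yields a = -2, b = 1, c = 0.
So q(t) = -2t² + t.
Check: q(1) = -1. ✓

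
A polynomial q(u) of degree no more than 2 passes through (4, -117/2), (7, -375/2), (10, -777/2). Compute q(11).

-943/2

Using the Lagrange interpolation formula with nodes 4, 7, 10:
  L_0(u) = (u - 7)(u - 10) / 18
  L_1(u) = (u - 4)(u - 10) / -9
  L_2(u) = (u - 4)(u - 7) / 18
Then q(u) = -117/2·L_0(u) - 375/2·L_1(u) - 777/2·L_2(u).
Expanding and collecting terms gives q(u) = -4u² + u + 3/2.
Evaluating at u = 11: q(11) = -943/2.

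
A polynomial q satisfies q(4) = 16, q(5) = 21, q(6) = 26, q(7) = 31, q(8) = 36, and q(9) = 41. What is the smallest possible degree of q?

Forward differences of the values at n = 4, 5, 6, 7, 8, 9:
  q  : 16  21  26  31  36  41
  Δ  : 5  5  5  5  5
  Δ^2: 0  0  0  0
  Δ^3: 0  0  0
  Δ^4: 0  0
  Δ^5: 0
The first differences are constant (5) and nonzero, while all higher differences vanish, so the minimal degree is 1.

1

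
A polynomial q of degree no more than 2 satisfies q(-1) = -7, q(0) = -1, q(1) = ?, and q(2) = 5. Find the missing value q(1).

3

On equispaced nodes a degree-2 polynomial has vanishing third forward difference, so
  - q(-1) + 3·q(0) - 3·q(1) + q(2) = 0.
Substituting the known values and solving for q(1):
  -3·q(1) = -9
  q(1) = 3.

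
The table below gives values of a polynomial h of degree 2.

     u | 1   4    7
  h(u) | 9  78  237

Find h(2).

Using the Lagrange interpolation formula with nodes 1, 4, 7:
  L_0(u) = (u - 4)(u - 7) / 18
  L_1(u) = (u - 1)(u - 7) / -9
  L_2(u) = (u - 1)(u - 4) / 18
Then h(u) = 9·L_0(u) + 78·L_1(u) + 237·L_2(u).
Expanding and collecting terms gives h(u) = 5u² - 2u + 6.
Evaluating at u = 2: h(2) = 22.

22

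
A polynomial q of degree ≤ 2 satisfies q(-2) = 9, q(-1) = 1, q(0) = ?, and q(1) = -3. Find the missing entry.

-3

The 3 known points determine the degree-2 polynomial uniquely.
Write q(s) = as^2 + bs + c. Substituting each data point gives a linear system:
  4a - 2b + c = 9
  a - b + c = 1
  a + b + c = -3
Solving the system yields a = 2, b = -2, c = -3.
So q(s) = 2s^2 - 2s - 3.
Then q(0) = -3.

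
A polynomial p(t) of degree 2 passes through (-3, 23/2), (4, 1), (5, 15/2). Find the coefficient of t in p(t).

-5/2

Write p(t) = at^2 + bt + c. Substituting each data point gives a linear system:
  9a - 3b + c = 23/2
  16a + 4b + c = 1
  25a + 5b + c = 15/2
Solving the system yields a = 1, b = -5/2, c = -5.
So p(t) = t² - (5/2)t - 5.
The coefficient of t is -5/2.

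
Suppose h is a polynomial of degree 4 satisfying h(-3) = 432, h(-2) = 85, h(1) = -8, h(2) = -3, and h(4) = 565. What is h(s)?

Write h(s) = as^4 + bs^3 + cs^2 + ds + e. Substituting each data point gives a linear system:
  81a - 27b + 9c - 3d + e = 432
  16a - 8b + 4c - 2d + e = 85
  a + b + c + d + e = -8
  16a + 8b + 4c + 2d + e = -3
  256a + 64b + 16c + 4d + e = 565
Solving the system yields a = 4, b = -6, c = -5, d = 2, e = -3.
So h(s) = 4s^4 - 6s^3 - 5s^2 + 2s - 3.
Check: h(-3) = 432. ✓

h(s) = 4s^4 - 6s^3 - 5s^2 + 2s - 3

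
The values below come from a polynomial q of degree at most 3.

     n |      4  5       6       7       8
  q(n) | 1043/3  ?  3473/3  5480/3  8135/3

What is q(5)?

On equispaced nodes a degree-3 polynomial has vanishing fourth forward difference, so
  q(4) - 4·q(5) + 6·q(6) - 4·q(7) + q(8) = 0.
Substituting the known values and solving for q(5):
  -4·q(5) = -8096/3
  q(5) = 2024/3.

2024/3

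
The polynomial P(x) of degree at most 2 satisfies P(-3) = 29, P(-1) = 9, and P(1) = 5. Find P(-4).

45

Forward differences of the values at x = -3, -1, 1:
  P  : 29  9  5
  Δ  : -20  -4
  Δ^2: 16
The second differences are constant, confirming degree 2.
Interpolating (Newton forward form) and evaluating at x = -4 gives P(-4) = 45.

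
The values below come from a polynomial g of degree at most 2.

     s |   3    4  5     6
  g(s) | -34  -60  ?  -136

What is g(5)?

On equispaced nodes a degree-2 polynomial has vanishing third forward difference, so
  - g(3) + 3·g(4) - 3·g(5) + g(6) = 0.
Substituting the known values and solving for g(5):
  -3·g(5) = 282
  g(5) = -94.

-94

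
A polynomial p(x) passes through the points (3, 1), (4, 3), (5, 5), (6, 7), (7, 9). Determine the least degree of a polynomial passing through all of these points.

Forward differences of the values at x = 3, 4, 5, 6, 7:
  p  : 1  3  5  7  9
  Δ  : 2  2  2  2
  Δ^2: 0  0  0
  Δ^3: 0  0
  Δ^4: 0
The first differences are constant (2) and nonzero, while all higher differences vanish, so the minimal degree is 1.

1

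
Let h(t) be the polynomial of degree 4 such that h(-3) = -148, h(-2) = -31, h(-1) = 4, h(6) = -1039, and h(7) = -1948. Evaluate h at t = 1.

Using the Lagrange interpolation formula with nodes -3, -2, -1, 6, 7:
  L_0(t) = (t + 2)(t + 1)(t - 6)(t - 7) / 180
  L_1(t) = (t + 3)(t + 1)(t - 6)(t - 7) / -72
  L_2(t) = (t + 3)(t + 2)(t - 6)(t - 7) / 112
  L_3(t) = (t + 3)(t + 2)(t + 1)(t - 7) / -504
  L_4(t) = (t + 3)(t + 2)(t + 1)(t - 6) / 720
Then h(t) = -148·L_0(t) - 31·L_1(t) + 4·L_2(t) - 1039·L_3(t) - 1948·L_4(t).
Expanding and collecting terms gives h(t) = -t^4 + 2t^3 - 4t^2 - 6t + 5.
Evaluating at t = 1: h(1) = -4.

-4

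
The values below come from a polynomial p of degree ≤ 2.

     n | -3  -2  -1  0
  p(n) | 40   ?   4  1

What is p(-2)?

On equispaced nodes a degree-2 polynomial has vanishing third forward difference, so
  - p(-3) + 3·p(-2) - 3·p(-1) + p(0) = 0.
Substituting the known values and solving for p(-2):
  3·p(-2) = 51
  p(-2) = 17.

17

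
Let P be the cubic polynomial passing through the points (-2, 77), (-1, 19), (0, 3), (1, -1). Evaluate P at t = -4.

Using the Lagrange interpolation formula with nodes -2, -1, 0, 1:
  L_0(t) = (t + 1)t(t - 1) / -6
  L_1(t) = (t + 2)t(t - 1) / 2
  L_2(t) = (t + 2)(t + 1)(t - 1) / -2
  L_3(t) = (t + 2)(t + 1)t / 6
Then P(t) = 77·L_0(t) + 19·L_1(t) + 3·L_2(t) - 1·L_3(t).
Expanding and collecting terms gives P(t) = -5t^3 + 6t^2 - 5t + 3.
Evaluating at t = -4: P(-4) = 439.

439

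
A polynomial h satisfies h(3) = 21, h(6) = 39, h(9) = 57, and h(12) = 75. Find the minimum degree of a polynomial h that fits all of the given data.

Forward differences of the values at x = 3, 6, 9, 12:
  h  : 21  39  57  75
  Δ  : 18  18  18
  Δ^2: 0  0
  Δ^3: 0
The first differences are constant (18) and nonzero, while all higher differences vanish, so the minimal degree is 1.

1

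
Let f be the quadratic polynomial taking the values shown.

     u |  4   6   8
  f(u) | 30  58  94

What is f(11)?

Write f(u) = au^2 + bu + c. Substituting each data point gives a linear system:
  16a + 4b + c = 30
  36a + 6b + c = 58
  64a + 8b + c = 94
Solving the system yields a = 1, b = 4, c = -2.
So f(u) = u² + 4u - 2.
Then f(11) = 163.

163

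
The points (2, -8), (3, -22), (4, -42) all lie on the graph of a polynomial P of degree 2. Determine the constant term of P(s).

Write P(s) = as^2 + bs + c. Substituting each data point gives a linear system:
  4a + 2b + c = -8
  9a + 3b + c = -22
  16a + 4b + c = -42
Solving the system yields a = -3, b = 1, c = 2.
So P(s) = -3s^2 + s + 2.
The constant term is 2.

2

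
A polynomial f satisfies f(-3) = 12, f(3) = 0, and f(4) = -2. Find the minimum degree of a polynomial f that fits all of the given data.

Divided differences on the nodes -3, 3, 4:
  order 0: 12  0  -2
  order 1: -2  -2
  order 2: 0
The order-1 divided differences are all -2 (nonzero) and every higher order vanishes, so the data lies on a polynomial of degree exactly 1.

1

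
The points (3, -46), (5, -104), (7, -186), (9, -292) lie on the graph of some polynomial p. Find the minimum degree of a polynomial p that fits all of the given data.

2

Forward differences of the values at n = 3, 5, 7, 9:
  p  : -46  -104  -186  -292
  Δ  : -58  -82  -106
  Δ^2: -24  -24
  Δ^3: 0
The second differences are constant (-24) and nonzero, while all higher differences vanish, so the minimal degree is 2.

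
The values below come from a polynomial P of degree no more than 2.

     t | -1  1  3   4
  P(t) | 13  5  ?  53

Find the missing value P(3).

The 3 known points determine the degree-2 polynomial uniquely.
Write P(t) = at^2 + bt + c. Substituting each data point gives a linear system:
  a - b + c = 13
  a + b + c = 5
  16a + 4b + c = 53
Solving the system yields a = 4, b = -4, c = 5.
So P(t) = 4t^2 - 4t + 5.
Then P(3) = 29.

29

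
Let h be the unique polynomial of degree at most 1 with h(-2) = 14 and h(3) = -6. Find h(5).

-14

Write h(u) = au + b. Substituting each data point gives a linear system:
  -2a + b = 14
  3a + b = -6
Solving the system yields a = -4, b = 6.
So h(u) = -4u + 6.
Then h(5) = -14.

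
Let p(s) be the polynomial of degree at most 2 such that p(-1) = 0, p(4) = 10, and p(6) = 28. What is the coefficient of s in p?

-1

Write p(s) = as^2 + bs + c. Substituting each data point gives a linear system:
  a - b + c = 0
  16a + 4b + c = 10
  36a + 6b + c = 28
Solving the system yields a = 1, b = -1, c = -2.
So p(s) = s^2 - s - 2.
The coefficient of s is -1.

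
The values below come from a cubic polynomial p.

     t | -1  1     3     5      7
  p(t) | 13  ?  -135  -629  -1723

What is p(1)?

The 4 known points determine the degree-3 polynomial uniquely.
Write p(t) = at^3 + bt^2 + ct + d. Substituting each data point gives a linear system:
  -a + b - c + d = 13
  27a + 9b + 3c + d = -135
  125a + 25b + 5c + d = -629
  343a + 49b + 7c + d = -1723
Solving the system yields a = -5, b = 0, c = -2, d = 6.
So p(t) = -5t³ - 2t + 6.
Then p(1) = -1.

-1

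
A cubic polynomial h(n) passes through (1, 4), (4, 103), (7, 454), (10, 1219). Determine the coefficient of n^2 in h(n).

Write h(n) = an^3 + bn^2 + cn + d. Substituting each data point gives a linear system:
  a + b + c + d = 4
  64a + 16b + 4c + d = 103
  343a + 49b + 7c + d = 454
  1000a + 100b + 10c + d = 1219
Solving the system yields a = 1, b = 2, c = 2, d = -1.
So h(n) = n^3 + 2n^2 + 2n - 1.
The coefficient of n^2 is 2.

2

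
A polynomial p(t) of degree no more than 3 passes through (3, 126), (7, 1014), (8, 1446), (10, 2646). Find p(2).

Write p(t) = at^3 + bt^2 + ct + d. Substituting each data point gives a linear system:
  27a + 9b + 3c + d = 126
  343a + 49b + 7c + d = 1014
  512a + 64b + 8c + d = 1446
  1000a + 100b + 10c + d = 2646
Solving the system yields a = 2, b = 6, c = 4, d = 6.
So p(t) = 2t³ + 6t² + 4t + 6.
Then p(2) = 54.

54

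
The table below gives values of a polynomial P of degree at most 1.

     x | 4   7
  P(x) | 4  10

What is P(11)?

18

Using the Lagrange interpolation formula with nodes 4, 7:
  L_0(x) = (x - 7) / -3
  L_1(x) = (x - 4) / 3
Then P(x) = 4·L_0(x) + 10·L_1(x).
Expanding and collecting terms gives P(x) = 2x - 4.
Evaluating at x = 11: P(11) = 18.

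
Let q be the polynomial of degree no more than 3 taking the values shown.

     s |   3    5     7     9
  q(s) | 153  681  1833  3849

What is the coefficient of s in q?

-5

Write q(s) = as^3 + bs^2 + cs + d. Substituting each data point gives a linear system:
  27a + 9b + 3c + d = 153
  125a + 25b + 5c + d = 681
  343a + 49b + 7c + d = 1833
  729a + 81b + 9c + d = 3849
Solving the system yields a = 5, b = 3, c = -5, d = 6.
So q(s) = 5s^3 + 3s^2 - 5s + 6.
The coefficient of s is -5.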